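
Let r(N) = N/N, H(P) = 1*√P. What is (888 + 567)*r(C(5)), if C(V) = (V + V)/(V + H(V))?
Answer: 1455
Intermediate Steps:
H(P) = √P
C(V) = 2*V/(V + √V) (C(V) = (V + V)/(V + √V) = (2*V)/(V + √V) = 2*V/(V + √V))
r(N) = 1
(888 + 567)*r(C(5)) = (888 + 567)*1 = 1455*1 = 1455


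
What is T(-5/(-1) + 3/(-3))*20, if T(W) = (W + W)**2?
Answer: 1280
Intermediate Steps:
T(W) = 4*W**2 (T(W) = (2*W)**2 = 4*W**2)
T(-5/(-1) + 3/(-3))*20 = (4*(-5/(-1) + 3/(-3))**2)*20 = (4*(-5*(-1) + 3*(-1/3))**2)*20 = (4*(5 - 1)**2)*20 = (4*4**2)*20 = (4*16)*20 = 64*20 = 1280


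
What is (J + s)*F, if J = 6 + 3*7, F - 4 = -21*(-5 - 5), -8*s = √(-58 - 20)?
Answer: 5778 - 107*I*√78/4 ≈ 5778.0 - 236.25*I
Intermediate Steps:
s = -I*√78/8 (s = -√(-58 - 20)/8 = -I*√78/8 ≈ -1.104*I)
F = 214 (F = 4 - 21*(-5 - 5) = 4 - 21*(-10) = 4 + 210 = 214)
J = 27 (J = 6 + 21 = 27)
(J + s)*F = (27 - I*√78/8)*214 = 5778 - 107*I*√78/4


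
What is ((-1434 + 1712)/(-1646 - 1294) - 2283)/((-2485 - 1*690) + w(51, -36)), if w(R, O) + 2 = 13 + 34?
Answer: 3356149/4601100 ≈ 0.72942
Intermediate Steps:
w(R, O) = 45 (w(R, O) = -2 + (13 + 34) = -2 + 47 = 45)
((-1434 + 1712)/(-1646 - 1294) - 2283)/((-2485 - 1*690) + w(51, -36)) = ((-1434 + 1712)/(-1646 - 1294) - 2283)/((-2485 - 1*690) + 45) = (278/(-2940) - 2283)/((-2485 - 690) + 45) = (278*(-1/2940) - 2283)/(-3175 + 45) = (-139/1470 - 2283)/(-3130) = -3356149/1470*(-1/3130) = 3356149/4601100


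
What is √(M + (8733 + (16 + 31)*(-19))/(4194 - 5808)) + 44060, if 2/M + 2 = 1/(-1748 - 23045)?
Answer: 44060 + I*√1042199357611542/13338903 ≈ 44060.0 + 2.4202*I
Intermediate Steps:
M = -49586/49587 (M = 2/(-2 + 1/(-1748 - 23045)) = 2/(-2 + 1/(-24793)) = 2/(-2 - 1/24793) = 2/(-49587/24793) = 2*(-24793/49587) = -49586/49587 ≈ -0.99998)
√(M + (8733 + (16 + 31)*(-19))/(4194 - 5808)) + 44060 = √(-49586/49587 + (8733 + (16 + 31)*(-19))/(4194 - 5808)) + 44060 = √(-49586/49587 + (8733 + 47*(-19))/(-1614)) + 44060 = √(-49586/49587 + (8733 - 893)*(-1/1614)) + 44060 = √(-49586/49587 + 7840*(-1/1614)) + 44060 = √(-49586/49587 - 3920/807) + 44060 = √(-78132314/13338903) + 44060 = I*√1042199357611542/13338903 + 44060 = 44060 + I*√1042199357611542/13338903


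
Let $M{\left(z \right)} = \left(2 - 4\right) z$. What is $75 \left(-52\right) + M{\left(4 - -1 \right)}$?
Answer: $-3910$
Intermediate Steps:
$M{\left(z \right)} = - 2 z$ ($M{\left(z \right)} = \left(2 - 4\right) z = - 2 z$)
$75 \left(-52\right) + M{\left(4 - -1 \right)} = 75 \left(-52\right) - 2 \left(4 - -1\right) = -3900 - 2 \left(4 + 1\right) = -3900 - 10 = -3910$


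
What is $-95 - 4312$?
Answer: $-4407$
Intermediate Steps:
$-95 - 4312 = -4407$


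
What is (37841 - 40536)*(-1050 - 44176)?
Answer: 121884070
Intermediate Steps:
(37841 - 40536)*(-1050 - 44176) = -2695*(-45226) = 121884070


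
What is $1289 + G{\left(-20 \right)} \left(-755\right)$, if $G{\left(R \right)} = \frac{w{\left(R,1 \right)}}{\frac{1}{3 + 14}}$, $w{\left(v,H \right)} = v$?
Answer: $257989$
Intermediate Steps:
$G{\left(R \right)} = 17 R$ ($G{\left(R \right)} = \frac{R}{\frac{1}{3 + 14}} = \frac{R}{\frac{1}{17}} = R \frac{1}{\frac{1}{17}} = R 17 = 17 R$)
$1289 + G{\left(-20 \right)} \left(-755\right) = 1289 + 17 \left(-20\right) \left(-755\right) = 1289 - -256700 = 1289 + 256700 = 257989$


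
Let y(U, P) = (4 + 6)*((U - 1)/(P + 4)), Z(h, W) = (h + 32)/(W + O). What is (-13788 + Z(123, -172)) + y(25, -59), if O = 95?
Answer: -1062167/77 ≈ -13794.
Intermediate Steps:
Z(h, W) = (32 + h)/(95 + W) (Z(h, W) = (h + 32)/(W + 95) = (32 + h)/(95 + W))
y(U, P) = 10*(-1 + U)/(4 + P) (y(U, P) = 10*((-1 + U)/(4 + P)) = 10*(-1 + U)/(4 + P))
(-13788 + Z(123, -172)) + y(25, -59) = (-13788 + (32 + 123)/(95 - 172)) + 10*(-1 + 25)/(4 - 59) = (-13788 + 155/(-77)) + 10*24/(-55) = (-13788 - 1/77*155) + 10*(-1/55)*24 = (-13788 - 155/77) - 48/11 = -1061831/77 - 48/11 = -1062167/77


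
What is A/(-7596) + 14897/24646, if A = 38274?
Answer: -34589308/7800459 ≈ -4.4343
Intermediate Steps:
A/(-7596) + 14897/24646 = 38274/(-7596) + 14897/24646 = 38274*(-1/7596) + 14897*(1/24646) = -6379/1266 + 14897/24646 = -34589308/7800459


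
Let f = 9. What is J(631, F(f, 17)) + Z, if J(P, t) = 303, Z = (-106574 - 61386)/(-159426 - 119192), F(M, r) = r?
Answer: 42294607/139309 ≈ 303.60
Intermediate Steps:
Z = 83980/139309 (Z = -167960/(-278618) = -167960*(-1/278618) = 83980/139309 ≈ 0.60283)
J(631, F(f, 17)) + Z = 303 + 83980/139309 = 42294607/139309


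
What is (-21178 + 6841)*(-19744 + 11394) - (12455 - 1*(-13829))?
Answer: 119687666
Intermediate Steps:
(-21178 + 6841)*(-19744 + 11394) - (12455 - 1*(-13829)) = -14337*(-8350) - (12455 + 13829) = 119713950 - 1*26284 = 119713950 - 26284 = 119687666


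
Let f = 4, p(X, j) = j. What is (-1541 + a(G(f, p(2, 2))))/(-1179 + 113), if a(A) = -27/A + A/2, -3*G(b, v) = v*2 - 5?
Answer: 9731/6396 ≈ 1.5214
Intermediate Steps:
G(b, v) = 5/3 - 2*v/3 (G(b, v) = -(v*2 - 5)/3 = -(2*v - 5)/3 = -(-5 + 2*v)/3 = 5/3 - 2*v/3)
a(A) = A/2 - 27/A (a(A) = -27/A + A*(½) = -27/A + A/2 = A/2 - 27/A)
(-1541 + a(G(f, p(2, 2))))/(-1179 + 113) = (-1541 + ((5/3 - ⅔*2)/2 - 27/(5/3 - ⅔*2)))/(-1179 + 113) = (-1541 + ((5/3 - 4/3)/2 - 27/(5/3 - 4/3)))/(-1066) = (-1541 + ((½)*(⅓) - 27/⅓))*(-1/1066) = (-1541 + (⅙ - 27*3))*(-1/1066) = (-1541 + (⅙ - 81))*(-1/1066) = (-1541 - 485/6)*(-1/1066) = -9731/6*(-1/1066) = 9731/6396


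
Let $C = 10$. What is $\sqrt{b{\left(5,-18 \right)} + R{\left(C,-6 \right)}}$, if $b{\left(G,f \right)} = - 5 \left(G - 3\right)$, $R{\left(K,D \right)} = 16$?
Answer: $\sqrt{6} \approx 2.4495$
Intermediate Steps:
$b{\left(G,f \right)} = 15 - 5 G$ ($b{\left(G,f \right)} = - 5 \left(-3 + G\right) = 15 - 5 G$)
$\sqrt{b{\left(5,-18 \right)} + R{\left(C,-6 \right)}} = \sqrt{\left(15 - 25\right) + 16} = \sqrt{-10 + 16} = \sqrt{6}$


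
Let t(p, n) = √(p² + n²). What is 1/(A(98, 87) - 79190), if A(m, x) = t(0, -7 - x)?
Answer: -1/79096 ≈ -1.2643e-5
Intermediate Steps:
t(p, n) = √(n² + p²)
A(m, x) = √((-7 - x)²) (A(m, x) = √((-7 - x)² + 0²) = √((-7 - x)² + 0) = √((-7 - x)²))
1/(A(98, 87) - 79190) = 1/(√((7 + 87)²) - 79190) = 1/(√(94²) - 79190) = 1/(√8836 - 79190) = 1/(94 - 79190) = 1/(-79096) = -1/79096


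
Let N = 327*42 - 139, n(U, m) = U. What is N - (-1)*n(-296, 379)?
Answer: 13299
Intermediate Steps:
N = 13595 (N = 13734 - 139 = 13595)
N - (-1)*n(-296, 379) = 13595 - (-1)*(-296) = 13595 - 1*296 = 13595 - 296 = 13299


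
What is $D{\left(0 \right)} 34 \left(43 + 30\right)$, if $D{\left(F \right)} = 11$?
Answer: $27302$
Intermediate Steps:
$D{\left(0 \right)} 34 \left(43 + 30\right) = 11 \cdot 34 \left(43 + 30\right) = 374 \cdot 73 = 27302$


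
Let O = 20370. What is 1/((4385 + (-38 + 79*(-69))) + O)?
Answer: 1/19266 ≈ 5.1905e-5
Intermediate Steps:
1/((4385 + (-38 + 79*(-69))) + O) = 1/((4385 + (-38 + 79*(-69))) + 20370) = 1/((4385 + (-38 - 5451)) + 20370) = 1/((4385 - 5489) + 20370) = 1/(-1104 + 20370) = 1/19266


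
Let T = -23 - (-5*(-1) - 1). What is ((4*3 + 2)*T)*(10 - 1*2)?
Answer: -3024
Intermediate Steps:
T = -27 (T = -23 - (5 - 1) = -23 - 1*4 = -23 - 4 = -27)
((4*3 + 2)*T)*(10 - 1*2) = ((4*3 + 2)*(-27))*(10 - 1*2) = ((12 + 2)*(-27))*(10 - 2) = (14*(-27))*8 = -378*8 = -3024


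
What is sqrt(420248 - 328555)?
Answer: sqrt(91693) ≈ 302.81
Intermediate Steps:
sqrt(420248 - 328555) = sqrt(91693)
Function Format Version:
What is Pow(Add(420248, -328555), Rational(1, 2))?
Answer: Pow(91693, Rational(1, 2)) ≈ 302.81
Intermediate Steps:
Pow(Add(420248, -328555), Rational(1, 2)) = Pow(91693, Rational(1, 2))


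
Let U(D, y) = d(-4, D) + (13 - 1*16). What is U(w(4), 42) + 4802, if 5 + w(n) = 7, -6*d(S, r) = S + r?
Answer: 14398/3 ≈ 4799.3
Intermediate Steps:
d(S, r) = -S/6 - r/6 (d(S, r) = -(S + r)/6 = -S/6 - r/6)
w(n) = 2 (w(n) = -5 + 7 = 2)
U(D, y) = -7/3 - D/6 (U(D, y) = (-⅙*(-4) - D/6) + (13 - 1*16) = (⅔ - D/6) + (13 - 16) = (⅔ - D/6) - 3 = -7/3 - D/6)
U(w(4), 42) + 4802 = (-7/3 - ⅙*2) + 4802 = (-7/3 - ⅓) + 4802 = -8/3 + 4802 = 14398/3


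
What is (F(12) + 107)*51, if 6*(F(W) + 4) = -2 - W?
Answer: 5134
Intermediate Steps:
F(W) = -13/3 - W/6 (F(W) = -4 + (-2 - W)/6 = -4 + (-⅓ - W/6) = -13/3 - W/6)
(F(12) + 107)*51 = ((-13/3 - ⅙*12) + 107)*51 = ((-13/3 - 2) + 107)*51 = (-19/3 + 107)*51 = (302/3)*51 = 5134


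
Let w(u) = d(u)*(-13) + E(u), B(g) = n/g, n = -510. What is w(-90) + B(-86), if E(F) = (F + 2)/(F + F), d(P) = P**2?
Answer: -203743079/1935 ≈ -1.0529e+5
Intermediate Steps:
E(F) = (2 + F)/(2*F) (E(F) = (2 + F)/((2*F)) = (2 + F)*(1/(2*F)) = (2 + F)/(2*F))
B(g) = -510/g
w(u) = -13*u**2 + (2 + u)/(2*u) (w(u) = u**2*(-13) + (2 + u)/(2*u) = -13*u**2 + (2 + u)/(2*u))
w(-90) + B(-86) = (1/2)*(2 - 90 - 26*(-90)**3)/(-90) - 510/(-86) = (1/2)*(-1/90)*(2 - 90 - 26*(-729000)) - 510*(-1/86) = (1/2)*(-1/90)*(2 - 90 + 18954000) + 255/43 = (1/2)*(-1/90)*18953912 + 255/43 = -4738478/45 + 255/43 = -203743079/1935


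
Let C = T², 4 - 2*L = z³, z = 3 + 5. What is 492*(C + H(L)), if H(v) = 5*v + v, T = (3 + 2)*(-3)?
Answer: -639108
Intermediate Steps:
T = -15 (T = 5*(-3) = -15)
z = 8
L = -254 (L = 2 - ½*8³ = 2 - ½*512 = 2 - 256 = -254)
H(v) = 6*v
C = 225 (C = (-15)² = 225)
492*(C + H(L)) = 492*(225 + 6*(-254)) = 492*(225 - 1524) = 492*(-1299) = -639108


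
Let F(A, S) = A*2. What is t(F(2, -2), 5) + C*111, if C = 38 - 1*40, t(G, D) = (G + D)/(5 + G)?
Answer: -221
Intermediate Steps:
F(A, S) = 2*A
t(G, D) = (D + G)/(5 + G)
C = -2 (C = 38 - 40 = -2)
t(F(2, -2), 5) + C*111 = (5 + 2*2)/(5 + 2*2) - 2*111 = (5 + 4)/(5 + 4) - 222 = 9/9 - 222 = (1/9)*9 - 222 = 1 - 222 = -221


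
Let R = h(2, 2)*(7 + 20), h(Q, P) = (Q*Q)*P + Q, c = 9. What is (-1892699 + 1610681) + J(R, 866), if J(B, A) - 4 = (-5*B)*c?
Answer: -294164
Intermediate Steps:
h(Q, P) = Q + P*Q² (h(Q, P) = Q²*P + Q = P*Q² + Q = Q + P*Q²)
R = 270 (R = (2*(1 + 2*2))*(7 + 20) = (2*(1 + 4))*27 = (2*5)*27 = 10*27 = 270)
J(B, A) = 4 - 45*B (J(B, A) = 4 - 5*B*9 = 4 - 45*B)
(-1892699 + 1610681) + J(R, 866) = (-1892699 + 1610681) + (4 - 45*270) = -282018 + (4 - 12150) = -282018 - 12146 = -294164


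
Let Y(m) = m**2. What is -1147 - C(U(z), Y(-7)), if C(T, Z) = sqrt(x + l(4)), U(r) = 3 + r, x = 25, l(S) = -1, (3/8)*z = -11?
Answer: -1147 - 2*sqrt(6) ≈ -1151.9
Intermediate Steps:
z = -88/3 (z = (8/3)*(-11) = -88/3 ≈ -29.333)
C(T, Z) = 2*sqrt(6) (C(T, Z) = sqrt(25 - 1) = sqrt(24) = 2*sqrt(6))
-1147 - C(U(z), Y(-7)) = -1147 - 2*sqrt(6)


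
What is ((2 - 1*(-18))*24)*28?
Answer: 13440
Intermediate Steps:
((2 - 1*(-18))*24)*28 = ((2 + 18)*24)*28 = (20*24)*28 = 480*28 = 13440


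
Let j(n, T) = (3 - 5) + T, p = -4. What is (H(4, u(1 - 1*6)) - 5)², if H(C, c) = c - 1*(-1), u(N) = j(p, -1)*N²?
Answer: 6241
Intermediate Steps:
j(n, T) = -2 + T
u(N) = -3*N² (u(N) = (-2 - 1)*N² = -3*N²)
H(C, c) = 1 + c (H(C, c) = c + 1 = 1 + c)
(H(4, u(1 - 1*6)) - 5)² = ((1 - 3*(1 - 1*6)²) - 5)² = ((1 - 3*(1 - 6)²) - 5)² = ((1 - 3*(-5)²) - 5)² = ((1 - 3*25) - 5)² = ((1 - 75) - 5)² = (-74 - 5)² = (-79)² = 6241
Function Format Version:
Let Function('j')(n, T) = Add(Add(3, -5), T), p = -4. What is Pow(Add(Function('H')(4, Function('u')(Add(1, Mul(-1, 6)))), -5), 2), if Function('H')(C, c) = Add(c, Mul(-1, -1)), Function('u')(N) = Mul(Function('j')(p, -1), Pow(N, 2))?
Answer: 6241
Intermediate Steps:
Function('j')(n, T) = Add(-2, T)
Function('u')(N) = Mul(-3, Pow(N, 2)) (Function('u')(N) = Mul(Add(-2, -1), Pow(N, 2)) = Mul(-3, Pow(N, 2)))
Function('H')(C, c) = Add(1, c) (Function('H')(C, c) = Add(c, 1) = Add(1, c))
Pow(Add(Function('H')(4, Function('u')(Add(1, Mul(-1, 6)))), -5), 2) = Pow(Add(Add(1, Mul(-3, Pow(Add(1, Mul(-1, 6)), 2))), -5), 2) = Pow(Add(Add(1, Mul(-3, Pow(Add(1, -6), 2))), -5), 2) = Pow(Add(Add(1, Mul(-3, Pow(-5, 2))), -5), 2) = Pow(Add(Add(1, Mul(-3, 25)), -5), 2) = Pow(Add(Add(1, -75), -5), 2) = Pow(Add(-74, -5), 2) = Pow(-79, 2) = 6241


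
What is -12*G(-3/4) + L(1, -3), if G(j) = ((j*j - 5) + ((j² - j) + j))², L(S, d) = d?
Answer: -2931/16 ≈ -183.19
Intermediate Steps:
G(j) = (-5 + 2*j²)² (G(j) = ((j² - 5) + j²)² = ((-5 + j²) + j²)² = (-5 + 2*j²)²)
-12*G(-3/4) + L(1, -3) = -12*(-5 + 2*(-3/4)²)² - 3 = -12*(-5 + 2*(-3*¼)²)² - 3 = -12*(-5 + 2*(-¾)²)² - 3 = -12*(-5 + 2*(9/16))² - 3 = -12*(-5 + 9/8)² - 3 = -12*(-31/8)² - 3 = -12*961/64 - 3 = -2883/16 - 3 = -2931/16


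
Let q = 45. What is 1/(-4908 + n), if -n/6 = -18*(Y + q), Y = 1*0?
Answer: -1/48 ≈ -0.020833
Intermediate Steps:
Y = 0
n = 4860 (n = -(-108)*(0 + 45) = -(-108)*45 = -6*(-810) = 4860)
1/(-4908 + n) = 1/(-4908 + 4860) = 1/(-48) = -1/48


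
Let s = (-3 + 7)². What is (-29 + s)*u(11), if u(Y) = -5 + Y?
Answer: -78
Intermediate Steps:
s = 16 (s = 4² = 16)
(-29 + s)*u(11) = (-29 + 16)*(-5 + 11) = -13*6 = -78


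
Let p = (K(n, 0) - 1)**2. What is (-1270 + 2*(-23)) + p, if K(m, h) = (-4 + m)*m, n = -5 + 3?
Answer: -1195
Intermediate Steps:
n = -2
K(m, h) = m*(-4 + m)
p = 121 (p = (-2*(-4 - 2) - 1)**2 = (-2*(-6) - 1)**2 = (12 - 1)**2 = 11**2 = 121)
(-1270 + 2*(-23)) + p = (-1270 + 2*(-23)) + 121 = (-1270 - 46) + 121 = -1316 + 121 = -1195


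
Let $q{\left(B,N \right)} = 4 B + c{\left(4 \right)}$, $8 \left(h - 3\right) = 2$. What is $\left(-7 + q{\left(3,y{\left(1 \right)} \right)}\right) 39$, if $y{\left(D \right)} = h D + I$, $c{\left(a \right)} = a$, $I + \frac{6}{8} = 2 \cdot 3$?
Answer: $351$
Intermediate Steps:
$I = \frac{21}{4}$ ($I = - \frac{3}{4} + 2 \cdot 3 = - \frac{3}{4} + 6 = \frac{21}{4} \approx 5.25$)
$h = \frac{13}{4}$ ($h = 3 + \frac{1}{8} \cdot 2 = 3 + \frac{1}{4} = \frac{13}{4} \approx 3.25$)
$y{\left(D \right)} = \frac{21}{4} + \frac{13 D}{4}$ ($y{\left(D \right)} = \frac{13 D}{4} + \frac{21}{4} = \frac{21}{4} + \frac{13 D}{4}$)
$q{\left(B,N \right)} = 4 + 4 B$ ($q{\left(B,N \right)} = 4 B + 4 = 4 + 4 B$)
$\left(-7 + q{\left(3,y{\left(1 \right)} \right)}\right) 39 = \left(-7 + \left(4 + 4 \cdot 3\right)\right) 39 = \left(-7 + \left(4 + 12\right)\right) 39 = \left(-7 + 16\right) 39 = 9 \cdot 39 = 351$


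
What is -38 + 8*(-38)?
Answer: -342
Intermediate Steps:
-38 + 8*(-38) = -38 - 304 = -342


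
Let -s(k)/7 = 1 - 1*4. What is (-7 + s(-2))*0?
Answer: 0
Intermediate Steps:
s(k) = 21 (s(k) = -7*(1 - 1*4) = -7*(1 - 4) = -7*(-3) = 21)
(-7 + s(-2))*0 = (-7 + 21)*0 = 14*0 = 0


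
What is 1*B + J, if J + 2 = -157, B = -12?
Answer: -171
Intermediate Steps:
J = -159 (J = -2 - 157 = -159)
1*B + J = 1*(-12) - 159 = -12 - 159 = -171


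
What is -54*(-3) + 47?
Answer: 209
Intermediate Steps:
-54*(-3) + 47 = 162 + 47 = 209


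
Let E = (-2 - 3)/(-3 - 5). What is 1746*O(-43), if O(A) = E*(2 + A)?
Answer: -178965/4 ≈ -44741.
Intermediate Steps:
E = 5/8 (E = -5/(-8) = -5*(-⅛) = 5/8 ≈ 0.62500)
O(A) = 5/4 + 5*A/8 (O(A) = 5*(2 + A)/8 = 5/4 + 5*A/8)
1746*O(-43) = 1746*(5/4 + (5/8)*(-43)) = 1746*(5/4 - 215/8) = 1746*(-205/8) = -178965/4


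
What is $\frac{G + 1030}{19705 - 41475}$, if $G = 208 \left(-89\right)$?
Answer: $\frac{8741}{10885} \approx 0.80303$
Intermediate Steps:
$G = -18512$
$\frac{G + 1030}{19705 - 41475} = \frac{-18512 + 1030}{19705 - 41475} = - \frac{17482}{-21770} = \left(-17482\right) \left(- \frac{1}{21770}\right) = \frac{8741}{10885}$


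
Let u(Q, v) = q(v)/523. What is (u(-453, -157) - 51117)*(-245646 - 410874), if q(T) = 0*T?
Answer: 33559332840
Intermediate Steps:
q(T) = 0
u(Q, v) = 0 (u(Q, v) = 0/523 = 0*(1/523) = 0)
(u(-453, -157) - 51117)*(-245646 - 410874) = (0 - 51117)*(-245646 - 410874) = -51117*(-656520) = 33559332840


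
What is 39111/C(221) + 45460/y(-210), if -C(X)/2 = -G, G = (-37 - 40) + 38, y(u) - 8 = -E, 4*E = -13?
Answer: 828235/234 ≈ 3539.5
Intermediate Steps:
E = -13/4 (E = (¼)*(-13) = -13/4 ≈ -3.2500)
y(u) = 45/4 (y(u) = 8 - 1*(-13/4) = 8 + 13/4 = 45/4)
G = -39 (G = -77 + 38 = -39)
C(X) = -78 (C(X) = -(-2)*(-39) = -2*39 = -78)
39111/C(221) + 45460/y(-210) = 39111/(-78) + 45460/(45/4) = 39111*(-1/78) + 45460*(4/45) = -13037/26 + 36368/9 = 828235/234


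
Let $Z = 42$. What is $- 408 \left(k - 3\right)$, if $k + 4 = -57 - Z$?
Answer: $43248$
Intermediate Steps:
$k = -103$ ($k = -4 - 99 = -103$)
$- 408 \left(k - 3\right) = - 408 \left(-103 - 3\right) = \left(-408\right) \left(-106\right) = 43248$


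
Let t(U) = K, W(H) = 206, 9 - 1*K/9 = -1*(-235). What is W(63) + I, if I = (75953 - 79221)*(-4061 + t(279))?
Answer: 19918666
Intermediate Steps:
K = -2034 (K = 81 - (-9)*(-235) = 81 - 9*235 = 81 - 2115 = -2034)
t(U) = -2034
I = 19918460 (I = (75953 - 79221)*(-4061 - 2034) = -3268*(-6095) = 19918460)
W(63) + I = 206 + 19918460 = 19918666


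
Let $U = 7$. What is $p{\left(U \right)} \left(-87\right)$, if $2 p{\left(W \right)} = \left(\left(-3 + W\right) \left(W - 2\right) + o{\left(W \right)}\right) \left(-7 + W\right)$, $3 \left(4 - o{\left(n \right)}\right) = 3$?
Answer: $0$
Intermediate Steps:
$o{\left(n \right)} = 3$ ($o{\left(n \right)} = 4 - 1 = 3$)
$p{\left(W \right)} = \frac{\left(-7 + W\right) \left(3 + \left(-3 + W\right) \left(-2 + W\right)\right)}{2}$ ($p{\left(W \right)} = \frac{\left(\left(-3 + W\right) \left(W - 2\right) + 3\right) \left(-7 + W\right)}{2} = \frac{\left(\left(-3 + W\right) \left(-2 + W\right) + 3\right) \left(-7 + W\right)}{2} = \frac{\left(3 + \left(-3 + W\right) \left(-2 + W\right)\right) \left(-7 + W\right)}{2} = \frac{\left(-7 + W\right) \left(3 + \left(-3 + W\right) \left(-2 + W\right)\right)}{2}$)
$p{\left(U \right)} \left(-87\right) = \left(- \frac{63}{2} + \frac{7^{3}}{2} - 6 \cdot 7^{2} + 22 \cdot 7\right) \left(-87\right) = \left(- \frac{63}{2} + \frac{1}{2} \cdot 343 - 294 + 154\right) \left(-87\right) = \left(- \frac{63}{2} + \frac{343}{2} - 294 + 154\right) \left(-87\right) = 0 \left(-87\right) = 0$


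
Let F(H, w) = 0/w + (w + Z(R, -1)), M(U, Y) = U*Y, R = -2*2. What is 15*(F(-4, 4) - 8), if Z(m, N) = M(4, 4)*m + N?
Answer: -1035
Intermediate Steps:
R = -4
Z(m, N) = N + 16*m (Z(m, N) = (4*4)*m + N = 16*m + N = N + 16*m)
F(H, w) = -65 + w (F(H, w) = 0/w + (w + (-1 + 16*(-4))) = 0 + (w + (-1 - 64)) = 0 + (w - 65) = 0 + (-65 + w) = -65 + w)
15*(F(-4, 4) - 8) = 15*((-65 + 4) - 8) = 15*(-61 - 8) = 15*(-69) = -1035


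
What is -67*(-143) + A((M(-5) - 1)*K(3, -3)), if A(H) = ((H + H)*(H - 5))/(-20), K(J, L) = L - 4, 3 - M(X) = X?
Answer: 46582/5 ≈ 9316.4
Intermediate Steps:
M(X) = 3 - X
K(J, L) = -4 + L
A(H) = -H*(-5 + H)/10 (A(H) = ((2*H)*(-5 + H))*(-1/20) = (2*H*(-5 + H))*(-1/20) = -H*(-5 + H)/10)
-67*(-143) + A((M(-5) - 1)*K(3, -3)) = -67*(-143) + (((3 - 1*(-5)) - 1)*(-4 - 3))*(5 - ((3 - 1*(-5)) - 1)*(-4 - 3))/10 = 9581 + (((3 + 5) - 1)*(-7))*(5 - ((3 + 5) - 1)*(-7))/10 = 9581 + ((8 - 1)*(-7))*(5 - (8 - 1)*(-7))/10 = 9581 + (7*(-7))*(5 - 7*(-7))/10 = 9581 + (⅒)*(-49)*(5 - 1*(-49)) = 9581 + (⅒)*(-49)*(5 + 49) = 9581 + (⅒)*(-49)*54 = 9581 - 1323/5 = 46582/5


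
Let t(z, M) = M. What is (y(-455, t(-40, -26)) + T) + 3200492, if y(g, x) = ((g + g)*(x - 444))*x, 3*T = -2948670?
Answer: -8902598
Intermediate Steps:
T = -982890 (T = (⅓)*(-2948670) = -982890)
y(g, x) = 2*g*x*(-444 + x) (y(g, x) = ((2*g)*(-444 + x))*x = (2*g*(-444 + x))*x = 2*g*x*(-444 + x))
(y(-455, t(-40, -26)) + T) + 3200492 = (2*(-455)*(-26)*(-444 - 26) - 982890) + 3200492 = (2*(-455)*(-26)*(-470) - 982890) + 3200492 = (-11120200 - 982890) + 3200492 = -12103090 + 3200492 = -8902598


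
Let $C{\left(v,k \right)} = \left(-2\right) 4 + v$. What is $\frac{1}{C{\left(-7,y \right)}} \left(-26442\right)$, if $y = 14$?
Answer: $\frac{8814}{5} \approx 1762.8$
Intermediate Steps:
$C{\left(v,k \right)} = -8 + v$
$\frac{1}{C{\left(-7,y \right)}} \left(-26442\right) = \frac{1}{-8 - 7} \left(-26442\right) = \frac{1}{-15} \left(-26442\right) = \left(- \frac{1}{15}\right) \left(-26442\right) = \frac{8814}{5}$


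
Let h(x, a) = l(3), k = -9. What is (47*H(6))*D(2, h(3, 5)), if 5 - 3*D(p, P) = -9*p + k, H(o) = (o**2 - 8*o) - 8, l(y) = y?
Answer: -30080/3 ≈ -10027.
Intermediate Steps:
H(o) = -8 + o**2 - 8*o
h(x, a) = 3
D(p, P) = 14/3 + 3*p (D(p, P) = 5/3 - (-9*p - 9)/3 = 5/3 - (-9 - 9*p)/3 = 5/3 + (3 + 3*p) = 14/3 + 3*p)
(47*H(6))*D(2, h(3, 5)) = (47*(-8 + 6**2 - 8*6))*(14/3 + 3*2) = (47*(-8 + 36 - 48))*(14/3 + 6) = (47*(-20))*(32/3) = -940*32/3 = -30080/3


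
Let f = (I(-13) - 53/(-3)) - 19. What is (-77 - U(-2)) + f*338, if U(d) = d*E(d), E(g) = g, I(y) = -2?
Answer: -3623/3 ≈ -1207.7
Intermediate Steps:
U(d) = d**2 (U(d) = d*d = d**2)
f = -10/3 (f = (-2 - 53/(-3)) - 19 = (-2 - 53*(-1/3)) - 19 = (-2 + 53/3) - 19 = 47/3 - 19 = -10/3 ≈ -3.3333)
(-77 - U(-2)) + f*338 = (-77 - 1*(-2)**2) - 10/3*338 = (-77 - 1*4) - 3380/3 = (-77 - 4) - 3380/3 = -81 - 3380/3 = -3623/3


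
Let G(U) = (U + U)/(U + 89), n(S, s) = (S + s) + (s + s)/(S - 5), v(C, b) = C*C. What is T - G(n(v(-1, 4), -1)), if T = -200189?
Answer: -35833833/179 ≈ -2.0019e+5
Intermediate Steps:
v(C, b) = C²
n(S, s) = S + s + 2*s/(-5 + S) (n(S, s) = (S + s) + (2*s)/(-5 + S) = (S + s) + 2*s/(-5 + S) = S + s + 2*s/(-5 + S))
G(U) = 2*U/(89 + U) (G(U) = (2*U)/(89 + U) = 2*U/(89 + U))
T - G(n(v(-1, 4), -1)) = -200189 - 2*(((-1)²)² - 5*(-1)² - 3*(-1) + (-1)²*(-1))/(-5 + (-1)²)/(89 + (((-1)²)² - 5*(-1)² - 3*(-1) + (-1)²*(-1))/(-5 + (-1)²)) = -200189 - 2*(1² - 5*1 + 3 + 1*(-1))/(-5 + 1)/(89 + (1² - 5*1 + 3 + 1*(-1))/(-5 + 1)) = -200189 - 2*(1 - 5 + 3 - 1)/(-4)/(89 + (1 - 5 + 3 - 1)/(-4)) = -200189 - 2*(-¼*(-2))/(89 - ¼*(-2)) = -200189 - 2/(2*(89 + ½)) = -200189 - 2/(2*179/2) = -200189 - 2*2/(2*179) = -200189 - 1*2/179 = -200189 - 2/179 = -35833833/179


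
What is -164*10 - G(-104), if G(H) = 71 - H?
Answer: -1815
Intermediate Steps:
-164*10 - G(-104) = -164*10 - (71 - 1*(-104)) = -1640 - (71 + 104) = -1640 - 1*175 = -1640 - 175 = -1815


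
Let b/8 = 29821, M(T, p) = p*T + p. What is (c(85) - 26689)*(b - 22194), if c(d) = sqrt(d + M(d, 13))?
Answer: -5774805686 + 216374*sqrt(1203) ≈ -5.7673e+9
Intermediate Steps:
M(T, p) = p + T*p (M(T, p) = T*p + p = p + T*p)
b = 238568 (b = 8*29821 = 238568)
c(d) = sqrt(13 + 14*d) (c(d) = sqrt(d + 13*(1 + d)) = sqrt(d + (13 + 13*d)) = sqrt(13 + 14*d))
(c(85) - 26689)*(b - 22194) = (sqrt(13 + 14*85) - 26689)*(238568 - 22194) = (sqrt(13 + 1190) - 26689)*216374 = (sqrt(1203) - 26689)*216374 = (-26689 + sqrt(1203))*216374 = -5774805686 + 216374*sqrt(1203)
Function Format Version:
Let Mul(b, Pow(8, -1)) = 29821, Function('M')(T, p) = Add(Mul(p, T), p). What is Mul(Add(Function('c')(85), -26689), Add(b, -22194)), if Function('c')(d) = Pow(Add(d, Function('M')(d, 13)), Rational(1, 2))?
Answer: Add(-5774805686, Mul(216374, Pow(1203, Rational(1, 2)))) ≈ -5.7673e+9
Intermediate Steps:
Function('M')(T, p) = Add(p, Mul(T, p)) (Function('M')(T, p) = Add(Mul(T, p), p) = Add(p, Mul(T, p)))
b = 238568 (b = Mul(8, 29821) = 238568)
Function('c')(d) = Pow(Add(13, Mul(14, d)), Rational(1, 2)) (Function('c')(d) = Pow(Add(d, Mul(13, Add(1, d))), Rational(1, 2)) = Pow(Add(d, Add(13, Mul(13, d))), Rational(1, 2)) = Pow(Add(13, Mul(14, d)), Rational(1, 2)))
Mul(Add(Function('c')(85), -26689), Add(b, -22194)) = Mul(Add(Pow(Add(13, Mul(14, 85)), Rational(1, 2)), -26689), Add(238568, -22194)) = Mul(Add(Pow(Add(13, 1190), Rational(1, 2)), -26689), 216374) = Mul(Add(Pow(1203, Rational(1, 2)), -26689), 216374) = Mul(Add(-26689, Pow(1203, Rational(1, 2))), 216374) = Add(-5774805686, Mul(216374, Pow(1203, Rational(1, 2))))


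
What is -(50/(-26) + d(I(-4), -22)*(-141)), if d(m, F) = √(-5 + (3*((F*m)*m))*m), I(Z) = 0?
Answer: 25/13 + 141*I*√5 ≈ 1.9231 + 315.29*I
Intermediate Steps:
d(m, F) = √(-5 + 3*F*m³) (d(m, F) = √(-5 + (3*(F*m²))*m) = √(-5 + (3*F*m²)*m) = √(-5 + 3*F*m³))
-(50/(-26) + d(I(-4), -22)*(-141)) = -(50/(-26) + √(-5 + 3*(-22)*0³)*(-141)) = -(50*(-1/26) + √(-5 + 3*(-22)*0)*(-141)) = -(-25/13 + √(-5 + 0)*(-141)) = -(-25/13 + √(-5)*(-141)) = -(-25/13 + (I*√5)*(-141)) = -(-25/13 - 141*I*√5) = 25/13 + 141*I*√5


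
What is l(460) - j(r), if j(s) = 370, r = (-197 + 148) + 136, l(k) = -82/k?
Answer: -85141/230 ≈ -370.18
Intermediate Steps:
r = 87 (r = -49 + 136 = 87)
l(460) - j(r) = -82/460 - 1*370 = -82*1/460 - 370 = -41/230 - 370 = -85141/230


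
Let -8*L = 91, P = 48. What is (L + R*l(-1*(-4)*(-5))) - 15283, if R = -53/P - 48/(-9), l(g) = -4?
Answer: -367471/24 ≈ -15311.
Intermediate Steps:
L = -91/8 (L = -1/8*91 = -91/8 ≈ -11.375)
R = 203/48 (R = -53/48 - 48/(-9) = -53*1/48 - 48*(-1/9) = -53/48 + 16/3 = 203/48 ≈ 4.2292)
(L + R*l(-1*(-4)*(-5))) - 15283 = (-91/8 + (203/48)*(-4)) - 15283 = (-91/8 - 203/12) - 15283 = -679/24 - 15283 = -367471/24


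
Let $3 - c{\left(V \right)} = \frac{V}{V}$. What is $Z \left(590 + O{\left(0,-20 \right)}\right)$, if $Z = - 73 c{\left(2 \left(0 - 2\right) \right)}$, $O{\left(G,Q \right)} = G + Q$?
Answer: $-83220$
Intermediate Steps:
$c{\left(V \right)} = 2$ ($c{\left(V \right)} = 3 - \frac{V}{V} = 3 - 1 = 2$)
$Z = -146$ ($Z = \left(-73\right) 2 = -146$)
$Z \left(590 + O{\left(0,-20 \right)}\right) = - 146 \left(590 + \left(0 - 20\right)\right) = - 146 \left(590 - 20\right) = \left(-146\right) 570 = -83220$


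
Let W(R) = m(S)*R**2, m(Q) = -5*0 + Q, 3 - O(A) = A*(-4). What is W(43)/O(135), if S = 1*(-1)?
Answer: -1849/543 ≈ -3.4052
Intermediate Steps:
S = -1
O(A) = 3 + 4*A (O(A) = 3 - A*(-4) = 3 - (-4)*A = 3 + 4*A)
m(Q) = Q (m(Q) = 0 + Q = Q)
W(R) = -R**2
W(43)/O(135) = (-1*43**2)/(3 + 4*135) = (-1*1849)/(3 + 540) = -1849/543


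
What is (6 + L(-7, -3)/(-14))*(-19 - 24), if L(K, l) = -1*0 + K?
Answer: -559/2 ≈ -279.50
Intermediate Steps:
L(K, l) = K (L(K, l) = 0 + K = K)
(6 + L(-7, -3)/(-14))*(-19 - 24) = (6 - 7/(-14))*(-19 - 24) = (6 - 7*(-1/14))*(-43) = (6 + 1/2)*(-43) = (13/2)*(-43) = -559/2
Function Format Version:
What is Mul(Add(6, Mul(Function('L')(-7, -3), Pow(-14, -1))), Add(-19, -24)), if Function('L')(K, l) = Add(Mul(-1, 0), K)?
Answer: Rational(-559, 2) ≈ -279.50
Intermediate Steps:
Function('L')(K, l) = K (Function('L')(K, l) = Add(0, K) = K)
Mul(Add(6, Mul(Function('L')(-7, -3), Pow(-14, -1))), Add(-19, -24)) = Mul(Add(6, Mul(-7, Pow(-14, -1))), Add(-19, -24)) = Mul(Add(6, Mul(-7, Rational(-1, 14))), -43) = Mul(Add(6, Rational(1, 2)), -43) = Mul(Rational(13, 2), -43) = Rational(-559, 2)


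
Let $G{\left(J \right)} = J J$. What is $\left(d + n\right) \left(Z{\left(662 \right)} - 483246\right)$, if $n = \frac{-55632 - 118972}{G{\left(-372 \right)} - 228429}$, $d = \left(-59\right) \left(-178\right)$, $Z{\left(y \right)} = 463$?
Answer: $- \frac{456629290200902}{90045} \approx -5.0711 \cdot 10^{9}$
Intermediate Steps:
$G{\left(J \right)} = J^{2}$
$d = 10502$
$n = \frac{174604}{90045}$ ($n = \frac{-55632 - 118972}{\left(-372\right)^{2} - 228429} = \frac{-55632 - 118972}{138384 - 228429} = \frac{-55632 - 118972}{-90045} = \left(-174604\right) \left(- \frac{1}{90045}\right) = \frac{174604}{90045} \approx 1.9391$)
$\left(d + n\right) \left(Z{\left(662 \right)} - 483246\right) = \left(10502 + \frac{174604}{90045}\right) \left(463 - 483246\right) = \frac{945827194}{90045} \left(-482783\right) = - \frac{456629290200902}{90045}$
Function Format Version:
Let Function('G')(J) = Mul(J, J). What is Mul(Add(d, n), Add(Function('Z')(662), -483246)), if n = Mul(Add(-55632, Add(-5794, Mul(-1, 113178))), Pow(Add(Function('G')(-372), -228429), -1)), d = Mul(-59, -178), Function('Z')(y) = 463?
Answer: Rational(-456629290200902, 90045) ≈ -5.0711e+9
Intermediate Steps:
Function('G')(J) = Pow(J, 2)
d = 10502
n = Rational(174604, 90045) (n = Mul(Add(-55632, Add(-5794, Mul(-1, 113178))), Pow(Add(Pow(-372, 2), -228429), -1)) = Mul(Add(-55632, Add(-5794, -113178)), Pow(Add(138384, -228429), -1)) = Mul(Add(-55632, -118972), Pow(-90045, -1)) = Mul(-174604, Rational(-1, 90045)) = Rational(174604, 90045) ≈ 1.9391)
Mul(Add(d, n), Add(Function('Z')(662), -483246)) = Mul(Add(10502, Rational(174604, 90045)), Add(463, -483246)) = Mul(Rational(945827194, 90045), -482783) = Rational(-456629290200902, 90045)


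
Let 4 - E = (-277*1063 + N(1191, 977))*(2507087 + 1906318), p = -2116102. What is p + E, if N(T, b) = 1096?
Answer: 1294692307677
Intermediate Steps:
E = 1294694423779 (E = 4 - (-277*1063 + 1096)*(2507087 + 1906318) = 4 - (-294451 + 1096)*4413405 = 4 - (-293355)*4413405 = 4 - 1*(-1294694423775) = 4 + 1294694423775 = 1294694423779)
p + E = -2116102 + 1294694423779 = 1294692307677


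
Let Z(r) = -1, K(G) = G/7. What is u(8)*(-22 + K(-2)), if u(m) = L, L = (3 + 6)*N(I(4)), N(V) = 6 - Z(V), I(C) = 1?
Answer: -1404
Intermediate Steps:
K(G) = G/7 (K(G) = G*(⅐) = G/7)
N(V) = 7 (N(V) = 6 - 1*(-1) = 6 + 1 = 7)
L = 63 (L = (3 + 6)*7 = 9*7 = 63)
u(m) = 63
u(8)*(-22 + K(-2)) = 63*(-22 + (⅐)*(-2)) = 63*(-22 - 2/7) = 63*(-156/7) = -1404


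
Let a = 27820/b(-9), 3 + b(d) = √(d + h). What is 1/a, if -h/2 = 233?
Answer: -3/27820 + I*√19/5564 ≈ -0.00010784 + 0.00078341*I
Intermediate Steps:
h = -466 (h = -2*233 = -466)
b(d) = -3 + √(-466 + d) (b(d) = -3 + √(d - 466) = -3 + √(-466 + d))
a = 27820/(-3 + 5*I*√19) (a = 27820/(-3 + √(-466 - 9)) = 27820/(-3 + √(-475)) = 27820/(-3 + 5*I*√19) ≈ -172.44 - 1252.7*I)
1/a = 1/(-20865/121 - 34775*I*√19/121)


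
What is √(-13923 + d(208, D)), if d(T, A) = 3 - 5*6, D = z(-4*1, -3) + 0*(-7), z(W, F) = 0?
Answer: 15*I*√62 ≈ 118.11*I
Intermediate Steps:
D = 0 (D = 0 + 0*(-7) = 0 + 0 = 0)
d(T, A) = -27 (d(T, A) = 3 - 30 = -27)
√(-13923 + d(208, D)) = √(-13923 - 27) = √(-13950) = 15*I*√62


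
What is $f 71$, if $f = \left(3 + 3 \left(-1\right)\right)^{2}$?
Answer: $0$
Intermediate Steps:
$f = 0$ ($f = \left(3 - 3\right)^{2} = 0^{2} = 0$)
$f 71 = 0 \cdot 71 = 0$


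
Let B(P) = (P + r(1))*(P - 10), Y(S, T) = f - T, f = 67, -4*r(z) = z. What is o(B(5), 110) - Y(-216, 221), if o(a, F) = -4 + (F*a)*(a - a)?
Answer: 150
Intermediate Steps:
r(z) = -z/4
Y(S, T) = 67 - T
B(P) = (-10 + P)*(-1/4 + P) (B(P) = (P - 1/4*1)*(P - 10) = (P - 1/4)*(-10 + P) = (-1/4 + P)*(-10 + P) = (-10 + P)*(-1/4 + P))
o(a, F) = -4 (o(a, F) = -4 + (F*a)*0 = -4 + 0 = -4)
o(B(5), 110) - Y(-216, 221) = -4 - (67 - 1*221) = -4 - (67 - 221) = -4 - 1*(-154) = -4 + 154 = 150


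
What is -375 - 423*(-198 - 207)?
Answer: 170940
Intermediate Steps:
-375 - 423*(-198 - 207) = -375 - 423*(-405) = -375 + 171315 = 170940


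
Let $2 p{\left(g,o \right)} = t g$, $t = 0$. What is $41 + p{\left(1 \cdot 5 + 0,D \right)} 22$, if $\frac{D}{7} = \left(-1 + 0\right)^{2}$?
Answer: $41$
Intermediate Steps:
$D = 7$ ($D = 7 \left(-1 + 0\right)^{2} = 7 \left(-1\right)^{2} = 7 \cdot 1 = 7$)
$p{\left(g,o \right)} = 0$ ($p{\left(g,o \right)} = \frac{0 g}{2} = \frac{1}{2} \cdot 0 = 0$)
$41 + p{\left(1 \cdot 5 + 0,D \right)} 22 = 41 + 0 \cdot 22 = 41 + 0 = 41$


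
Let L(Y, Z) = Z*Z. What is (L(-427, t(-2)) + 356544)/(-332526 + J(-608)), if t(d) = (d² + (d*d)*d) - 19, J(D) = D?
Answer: -357073/333134 ≈ -1.0719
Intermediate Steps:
t(d) = -19 + d² + d³ (t(d) = (d² + d²*d) - 19 = (d² + d³) - 19 = -19 + d² + d³)
L(Y, Z) = Z²
(L(-427, t(-2)) + 356544)/(-332526 + J(-608)) = ((-19 + (-2)² + (-2)³)² + 356544)/(-332526 - 608) = ((-19 + 4 - 8)² + 356544)/(-333134) = ((-23)² + 356544)*(-1/333134) = (529 + 356544)*(-1/333134) = 357073*(-1/333134) = -357073/333134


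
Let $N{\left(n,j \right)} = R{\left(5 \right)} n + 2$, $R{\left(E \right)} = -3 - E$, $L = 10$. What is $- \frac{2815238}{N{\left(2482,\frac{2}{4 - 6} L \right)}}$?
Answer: $\frac{1407619}{9927} \approx 141.8$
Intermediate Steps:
$N{\left(n,j \right)} = 2 - 8 n$ ($N{\left(n,j \right)} = \left(-3 - 5\right) n + 2 = - 8 n + 2 = 2 - 8 n$)
$- \frac{2815238}{N{\left(2482,\frac{2}{4 - 6} L \right)}} = - \frac{2815238}{2 - 19856} = - \frac{2815238}{-19854} = \left(-2815238\right) \left(- \frac{1}{19854}\right) = \frac{1407619}{9927}$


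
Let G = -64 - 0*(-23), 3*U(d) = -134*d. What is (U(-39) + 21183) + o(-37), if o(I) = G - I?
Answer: 22898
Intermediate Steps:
U(d) = -134*d/3 (U(d) = (-134*d)/3 = -134*d/3)
G = -64 (G = -64 - 1*0 = -64 + 0 = -64)
o(I) = -64 - I
(U(-39) + 21183) + o(-37) = (-134/3*(-39) + 21183) + (-64 - 1*(-37)) = (1742 + 21183) + (-64 + 37) = 22925 - 27 = 22898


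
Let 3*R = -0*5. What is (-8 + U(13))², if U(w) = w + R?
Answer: 25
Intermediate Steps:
R = 0 (R = (-0*5)/3 = (-1*0)/3 = (⅓)*0 = 0)
U(w) = w (U(w) = w + 0 = w)
(-8 + U(13))² = (-8 + 13)² = 5² = 25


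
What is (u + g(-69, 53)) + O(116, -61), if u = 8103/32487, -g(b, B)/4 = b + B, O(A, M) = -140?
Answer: -820303/10829 ≈ -75.751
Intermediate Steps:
g(b, B) = -4*B - 4*b (g(b, B) = -4*(b + B) = -4*(B + b) = -4*B - 4*b)
u = 2701/10829 (u = 8103*(1/32487) = 2701/10829 ≈ 0.24942)
(u + g(-69, 53)) + O(116, -61) = (2701/10829 + (-4*53 - 4*(-69))) - 140 = (2701/10829 + (-212 + 276)) - 140 = (2701/10829 + 64) - 140 = 695757/10829 - 140 = -820303/10829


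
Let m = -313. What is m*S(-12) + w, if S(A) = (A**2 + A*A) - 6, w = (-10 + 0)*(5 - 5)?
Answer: -88266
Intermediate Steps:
w = 0 (w = -10*0 = 0)
S(A) = -6 + 2*A**2 (S(A) = (A**2 + A**2) - 6 = 2*A**2 - 6 = -6 + 2*A**2)
m*S(-12) + w = -313*(-6 + 2*(-12)**2) + 0 = -313*(-6 + 2*144) + 0 = -313*(-6 + 288) + 0 = -313*282 + 0 = -88266 + 0 = -88266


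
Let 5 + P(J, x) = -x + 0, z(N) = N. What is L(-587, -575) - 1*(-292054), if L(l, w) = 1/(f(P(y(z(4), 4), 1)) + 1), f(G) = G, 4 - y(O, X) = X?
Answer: 1460269/5 ≈ 2.9205e+5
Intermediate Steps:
y(O, X) = 4 - X
P(J, x) = -5 - x (P(J, x) = -5 + (-x + 0) = -5 - x)
L(l, w) = -⅕ (L(l, w) = 1/((-5 - 1*1) + 1) = 1/((-5 - 1) + 1) = 1/(-6 + 1) = 1/(-5) = -⅕)
L(-587, -575) - 1*(-292054) = -⅕ - 1*(-292054) = -⅕ + 292054 = 1460269/5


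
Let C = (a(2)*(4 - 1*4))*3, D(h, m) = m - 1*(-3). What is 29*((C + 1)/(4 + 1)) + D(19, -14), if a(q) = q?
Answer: -26/5 ≈ -5.2000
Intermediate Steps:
D(h, m) = 3 + m (D(h, m) = m + 3 = 3 + m)
C = 0 (C = (2*(4 - 1*4))*3 = (2*(4 - 4))*3 = (2*0)*3 = 0*3 = 0)
29*((C + 1)/(4 + 1)) + D(19, -14) = 29*((0 + 1)/(4 + 1)) + (3 - 14) = 29*(1/5) - 11 = 29*(1*(⅕)) - 11 = 29*(⅕) - 11 = 29/5 - 11 = -26/5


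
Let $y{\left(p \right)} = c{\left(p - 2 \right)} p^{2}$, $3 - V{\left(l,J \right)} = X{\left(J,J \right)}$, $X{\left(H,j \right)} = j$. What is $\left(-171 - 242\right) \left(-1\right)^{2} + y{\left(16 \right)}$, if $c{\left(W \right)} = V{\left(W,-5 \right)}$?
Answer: $1635$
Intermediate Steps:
$V{\left(l,J \right)} = 3 - J$
$c{\left(W \right)} = 8$ ($c{\left(W \right)} = 3 - -5 = 3 + 5 = 8$)
$y{\left(p \right)} = 8 p^{2}$
$\left(-171 - 242\right) \left(-1\right)^{2} + y{\left(16 \right)} = \left(-171 - 242\right) \left(-1\right)^{2} + 8 \cdot 16^{2} = \left(-171 - 242\right) 1 + 8 \cdot 256 = \left(-413\right) 1 + 2048 = -413 + 2048 = 1635$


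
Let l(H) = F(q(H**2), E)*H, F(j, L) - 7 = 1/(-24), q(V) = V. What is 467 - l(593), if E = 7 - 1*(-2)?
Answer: -87823/24 ≈ -3659.3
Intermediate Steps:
E = 9 (E = 7 + 2 = 9)
F(j, L) = 167/24 (F(j, L) = 7 + 1/(-24) = 7 - 1/24 = 167/24)
l(H) = 167*H/24
467 - l(593) = 467 - 167*593/24 = 467 - 1*99031/24 = 467 - 99031/24 = -87823/24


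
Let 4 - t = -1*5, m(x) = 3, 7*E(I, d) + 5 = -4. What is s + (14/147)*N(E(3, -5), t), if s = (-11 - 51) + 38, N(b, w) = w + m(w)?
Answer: -160/7 ≈ -22.857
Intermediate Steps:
E(I, d) = -9/7 (E(I, d) = -5/7 + (1/7)*(-4) = -5/7 - 4/7 = -9/7)
t = 9 (t = 4 - (-1)*5 = 4 - 1*(-5) = 4 + 5 = 9)
N(b, w) = 3 + w (N(b, w) = w + 3 = 3 + w)
s = -24 (s = -62 + 38 = -24)
s + (14/147)*N(E(3, -5), t) = -24 + (14/147)*(3 + 9) = -24 + (14*(1/147))*12 = -24 + (2/21)*12 = -24 + 8/7 = -160/7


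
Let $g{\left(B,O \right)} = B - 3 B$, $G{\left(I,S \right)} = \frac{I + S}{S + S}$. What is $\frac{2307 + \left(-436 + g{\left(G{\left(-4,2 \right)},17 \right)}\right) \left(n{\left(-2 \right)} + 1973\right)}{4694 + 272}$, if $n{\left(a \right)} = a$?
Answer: $- \frac{427539}{2483} \approx -172.19$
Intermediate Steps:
$G{\left(I,S \right)} = \frac{I + S}{2 S}$
$g{\left(B,O \right)} = - 2 B$
$\frac{2307 + \left(-436 + g{\left(G{\left(-4,2 \right)},17 \right)}\right) \left(n{\left(-2 \right)} + 1973\right)}{4694 + 272} = \frac{2307 + \left(-436 - 2 \frac{-4 + 2}{2 \cdot 2}\right) \left(-2 + 1973\right)}{4694 + 272} = \frac{2307 + \left(-436 - 2 \cdot \frac{1}{2} \cdot \frac{1}{2} \left(-2\right)\right) 1971}{4966} = \left(2307 + \left(-436 - -1\right) 1971\right) \frac{1}{4966} = \left(2307 + \left(-436 + 1\right) 1971\right) \frac{1}{4966} = \left(2307 - 857385\right) \frac{1}{4966} = \left(-855078\right) \frac{1}{4966} = - \frac{427539}{2483}$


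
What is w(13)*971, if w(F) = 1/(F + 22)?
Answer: 971/35 ≈ 27.743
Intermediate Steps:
w(F) = 1/(22 + F)
w(13)*971 = 971/(22 + 13) = 971/35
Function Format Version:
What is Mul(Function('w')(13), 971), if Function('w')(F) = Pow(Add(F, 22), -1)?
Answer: Rational(971, 35) ≈ 27.743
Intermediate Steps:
Function('w')(F) = Pow(Add(22, F), -1)
Mul(Function('w')(13), 971) = Mul(Pow(Add(22, 13), -1), 971) = Mul(Pow(35, -1), 971) = Mul(Rational(1, 35), 971) = Rational(971, 35)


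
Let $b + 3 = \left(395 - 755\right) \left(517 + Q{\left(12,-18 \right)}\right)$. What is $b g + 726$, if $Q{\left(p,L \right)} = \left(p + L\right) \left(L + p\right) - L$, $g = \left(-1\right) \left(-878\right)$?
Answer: $-180483588$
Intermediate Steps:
$g = 878$
$Q{\left(p,L \right)} = \left(L + p\right)^{2} - L$ ($Q{\left(p,L \right)} = \left(L + p\right) \left(L + p\right) - L = \left(L + p\right)^{2} - L$)
$b = -205563$ ($b = -3 + \left(395 - 755\right) \left(517 - \left(-18 - \left(-18 + 12\right)^{2}\right)\right) = -3 - 360 \left(517 + \left(\left(-6\right)^{2} + 18\right)\right) = -3 - 360 \left(517 + \left(36 + 18\right)\right) = -3 - 360 \left(517 + 54\right) = -3 - 205560 = -205563$)
$b g + 726 = \left(-205563\right) 878 + 726 = -180484314 + 726 = -180483588$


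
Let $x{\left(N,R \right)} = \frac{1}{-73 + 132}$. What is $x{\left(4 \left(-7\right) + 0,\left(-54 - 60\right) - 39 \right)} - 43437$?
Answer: $- \frac{2562782}{59} \approx -43437.0$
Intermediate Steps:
$x{\left(N,R \right)} = \frac{1}{59}$
$x{\left(4 \left(-7\right) + 0,\left(-54 - 60\right) - 39 \right)} - 43437 = \frac{1}{59} - 43437 = - \frac{2562782}{59}$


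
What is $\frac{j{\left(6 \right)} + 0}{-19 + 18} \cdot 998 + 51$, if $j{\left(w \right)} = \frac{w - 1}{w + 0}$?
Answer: $- \frac{2342}{3} \approx -780.67$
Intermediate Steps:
$j{\left(w \right)} = \frac{-1 + w}{w}$
$\frac{j{\left(6 \right)} + 0}{-19 + 18} \cdot 998 + 51 = \frac{\frac{-1 + 6}{6} + 0}{-19 + 18} \cdot 998 + 51 = \frac{\frac{1}{6} \cdot 5 + 0}{-1} \cdot 998 + 51 = - (\frac{5}{6} + 0) 998 + 51 = \left(-1\right) \frac{5}{6} \cdot 998 + 51 = \left(- \frac{5}{6}\right) 998 + 51 = - \frac{2495}{3} + 51 = - \frac{2342}{3}$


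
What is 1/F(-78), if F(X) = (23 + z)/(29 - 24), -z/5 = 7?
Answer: -5/12 ≈ -0.41667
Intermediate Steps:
z = -35 (z = -5*7 = -35)
F(X) = -12/5 (F(X) = (23 - 35)/(29 - 24) = -12/5)
1/F(-78) = 1/(-12/5) = -5/12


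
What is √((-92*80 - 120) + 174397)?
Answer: √166917 ≈ 408.55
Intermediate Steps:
√((-92*80 - 120) + 174397) = √((-7360 - 120) + 174397) = √(-7480 + 174397) = √166917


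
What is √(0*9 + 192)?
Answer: 8*√3 ≈ 13.856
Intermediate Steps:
√(0*9 + 192) = √(0 + 192) = √192 = 8*√3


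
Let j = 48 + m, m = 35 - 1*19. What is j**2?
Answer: 4096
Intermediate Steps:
m = 16 (m = 35 - 19 = 16)
j = 64 (j = 48 + 16 = 64)
j**2 = 64**2 = 4096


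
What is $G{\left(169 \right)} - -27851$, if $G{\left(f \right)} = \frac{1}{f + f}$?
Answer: $\frac{9413639}{338} \approx 27851.0$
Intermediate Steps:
$G{\left(f \right)} = \frac{1}{2 f}$
$G{\left(169 \right)} - -27851 = \frac{1}{2 \cdot 169} - -27851 = \frac{1}{2} \cdot \frac{1}{169} + 27851 = \frac{1}{338} + 27851 = \frac{9413639}{338}$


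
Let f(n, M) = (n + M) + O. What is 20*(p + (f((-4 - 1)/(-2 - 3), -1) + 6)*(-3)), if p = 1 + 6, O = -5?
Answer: 80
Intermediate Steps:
f(n, M) = -5 + M + n (f(n, M) = (n + M) - 5 = (M + n) - 5 = -5 + M + n)
p = 7
20*(p + (f((-4 - 1)/(-2 - 3), -1) + 6)*(-3)) = 20*(7 + ((-5 - 1 + (-4 - 1)/(-2 - 3)) + 6)*(-3)) = 20*(7 + ((-5 - 1 - 5/(-5)) + 6)*(-3)) = 20*(7 + ((-5 - 1 - 5*(-⅕)) + 6)*(-3)) = 20*(7 + ((-5 - 1 + 1) + 6)*(-3)) = 20*(7 + (-5 + 6)*(-3)) = 20*(7 + 1*(-3)) = 20*(7 - 3) = 20*4 = 80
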